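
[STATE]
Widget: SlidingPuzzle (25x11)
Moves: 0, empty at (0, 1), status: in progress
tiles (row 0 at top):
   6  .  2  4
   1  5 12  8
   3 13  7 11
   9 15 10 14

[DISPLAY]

┌────┬────┬────┬────┐    
│  6 │    │  2 │  4 │    
├────┼────┼────┼────┤    
│  1 │  5 │ 12 │  8 │    
├────┼────┼────┼────┤    
│  3 │ 13 │  7 │ 11 │    
├────┼────┼────┼────┤    
│  9 │ 15 │ 10 │ 14 │    
└────┴────┴────┴────┘    
Moves: 0                 
                         


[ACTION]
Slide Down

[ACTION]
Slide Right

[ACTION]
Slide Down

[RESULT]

┌────┬────┬────┬────┐    
│    │  6 │  2 │  4 │    
├────┼────┼────┼────┤    
│  1 │  5 │ 12 │  8 │    
├────┼────┼────┼────┤    
│  3 │ 13 │  7 │ 11 │    
├────┼────┼────┼────┤    
│  9 │ 15 │ 10 │ 14 │    
└────┴────┴────┴────┘    
Moves: 1                 
                         


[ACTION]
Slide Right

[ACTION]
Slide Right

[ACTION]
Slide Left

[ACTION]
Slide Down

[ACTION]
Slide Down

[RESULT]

┌────┬────┬────┬────┐    
│  6 │    │  2 │  4 │    
├────┼────┼────┼────┤    
│  1 │  5 │ 12 │  8 │    
├────┼────┼────┼────┤    
│  3 │ 13 │  7 │ 11 │    
├────┼────┼────┼────┤    
│  9 │ 15 │ 10 │ 14 │    
└────┴────┴────┴────┘    
Moves: 2                 
                         


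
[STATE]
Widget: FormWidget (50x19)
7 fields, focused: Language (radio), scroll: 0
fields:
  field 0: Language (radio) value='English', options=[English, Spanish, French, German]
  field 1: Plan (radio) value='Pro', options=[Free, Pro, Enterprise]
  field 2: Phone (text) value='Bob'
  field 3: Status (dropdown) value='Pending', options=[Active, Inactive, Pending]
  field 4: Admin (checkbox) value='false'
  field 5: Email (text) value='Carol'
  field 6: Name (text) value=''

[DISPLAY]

> Language:   (●) English  ( ) Spanish  ( ) French
  Plan:       ( ) Free  (●) Pro  ( ) Enterprise   
  Phone:      [Bob                               ]
  Status:     [Pending                          ▼]
  Admin:      [ ]                                 
  Email:      [Carol                             ]
  Name:       [                                  ]
                                                  
                                                  
                                                  
                                                  
                                                  
                                                  
                                                  
                                                  
                                                  
                                                  
                                                  
                                                  


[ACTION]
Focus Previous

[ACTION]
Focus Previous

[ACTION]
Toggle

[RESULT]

  Language:   (●) English  ( ) Spanish  ( ) French
  Plan:       ( ) Free  (●) Pro  ( ) Enterprise   
  Phone:      [Bob                               ]
  Status:     [Pending                          ▼]
  Admin:      [ ]                                 
> Email:      [Carol                             ]
  Name:       [                                  ]
                                                  
                                                  
                                                  
                                                  
                                                  
                                                  
                                                  
                                                  
                                                  
                                                  
                                                  
                                                  


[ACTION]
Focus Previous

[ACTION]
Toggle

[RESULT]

  Language:   (●) English  ( ) Spanish  ( ) French
  Plan:       ( ) Free  (●) Pro  ( ) Enterprise   
  Phone:      [Bob                               ]
  Status:     [Pending                          ▼]
> Admin:      [x]                                 
  Email:      [Carol                             ]
  Name:       [                                  ]
                                                  
                                                  
                                                  
                                                  
                                                  
                                                  
                                                  
                                                  
                                                  
                                                  
                                                  
                                                  


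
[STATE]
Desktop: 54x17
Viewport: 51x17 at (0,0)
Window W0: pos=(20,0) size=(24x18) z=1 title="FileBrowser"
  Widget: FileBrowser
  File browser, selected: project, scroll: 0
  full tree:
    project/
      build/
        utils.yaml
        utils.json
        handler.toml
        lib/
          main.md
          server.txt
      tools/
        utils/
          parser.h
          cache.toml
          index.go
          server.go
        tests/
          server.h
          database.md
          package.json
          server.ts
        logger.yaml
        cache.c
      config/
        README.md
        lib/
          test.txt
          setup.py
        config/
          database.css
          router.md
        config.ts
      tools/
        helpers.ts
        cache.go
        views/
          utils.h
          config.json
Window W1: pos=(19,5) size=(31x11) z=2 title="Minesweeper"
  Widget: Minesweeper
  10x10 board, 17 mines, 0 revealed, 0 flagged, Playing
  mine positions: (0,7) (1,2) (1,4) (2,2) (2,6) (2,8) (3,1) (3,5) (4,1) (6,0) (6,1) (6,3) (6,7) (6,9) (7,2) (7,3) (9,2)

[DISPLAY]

                    ┏━━━━━━━━━━━━━━━━━━━━━━┓       
                    ┃ FileBrowser          ┃       
                    ┠──────────────────────┨       
                    ┃> [-] project/        ┃       
                    ┃    [+] build/        ┃       
                   ┏━━━━━━━━━━━━━━━━━━━━━━━━━━━━━┓ 
                   ┃ Minesweeper                 ┃ 
                   ┠─────────────────────────────┨ 
                   ┃■■■■■■■■■■                   ┃ 
                   ┃■■■■■■■■■■                   ┃ 
                   ┃■■■■■■■■■■                   ┃ 
                   ┃■■■■■■■■■■                   ┃ 
                   ┃■■■■■■■■■■                   ┃ 
                   ┃■■■■■■■■■■                   ┃ 
                   ┃■■■■■■■■■■                   ┃ 
                   ┗━━━━━━━━━━━━━━━━━━━━━━━━━━━━━┛ 
                    ┃                      ┃       


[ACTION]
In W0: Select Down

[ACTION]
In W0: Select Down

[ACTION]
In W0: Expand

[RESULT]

                    ┏━━━━━━━━━━━━━━━━━━━━━━┓       
                    ┃ FileBrowser          ┃       
                    ┠──────────────────────┨       
                    ┃  [-] project/        ┃       
                    ┃    [+] build/        ┃       
                   ┏━━━━━━━━━━━━━━━━━━━━━━━━━━━━━┓ 
                   ┃ Minesweeper                 ┃ 
                   ┠─────────────────────────────┨ 
                   ┃■■■■■■■■■■                   ┃ 
                   ┃■■■■■■■■■■                   ┃ 
                   ┃■■■■■■■■■■                   ┃ 
                   ┃■■■■■■■■■■                   ┃ 
                   ┃■■■■■■■■■■                   ┃ 
                   ┃■■■■■■■■■■                   ┃ 
                   ┃■■■■■■■■■■                   ┃ 
                   ┗━━━━━━━━━━━━━━━━━━━━━━━━━━━━━┛ 
                    ┃                      ┃       


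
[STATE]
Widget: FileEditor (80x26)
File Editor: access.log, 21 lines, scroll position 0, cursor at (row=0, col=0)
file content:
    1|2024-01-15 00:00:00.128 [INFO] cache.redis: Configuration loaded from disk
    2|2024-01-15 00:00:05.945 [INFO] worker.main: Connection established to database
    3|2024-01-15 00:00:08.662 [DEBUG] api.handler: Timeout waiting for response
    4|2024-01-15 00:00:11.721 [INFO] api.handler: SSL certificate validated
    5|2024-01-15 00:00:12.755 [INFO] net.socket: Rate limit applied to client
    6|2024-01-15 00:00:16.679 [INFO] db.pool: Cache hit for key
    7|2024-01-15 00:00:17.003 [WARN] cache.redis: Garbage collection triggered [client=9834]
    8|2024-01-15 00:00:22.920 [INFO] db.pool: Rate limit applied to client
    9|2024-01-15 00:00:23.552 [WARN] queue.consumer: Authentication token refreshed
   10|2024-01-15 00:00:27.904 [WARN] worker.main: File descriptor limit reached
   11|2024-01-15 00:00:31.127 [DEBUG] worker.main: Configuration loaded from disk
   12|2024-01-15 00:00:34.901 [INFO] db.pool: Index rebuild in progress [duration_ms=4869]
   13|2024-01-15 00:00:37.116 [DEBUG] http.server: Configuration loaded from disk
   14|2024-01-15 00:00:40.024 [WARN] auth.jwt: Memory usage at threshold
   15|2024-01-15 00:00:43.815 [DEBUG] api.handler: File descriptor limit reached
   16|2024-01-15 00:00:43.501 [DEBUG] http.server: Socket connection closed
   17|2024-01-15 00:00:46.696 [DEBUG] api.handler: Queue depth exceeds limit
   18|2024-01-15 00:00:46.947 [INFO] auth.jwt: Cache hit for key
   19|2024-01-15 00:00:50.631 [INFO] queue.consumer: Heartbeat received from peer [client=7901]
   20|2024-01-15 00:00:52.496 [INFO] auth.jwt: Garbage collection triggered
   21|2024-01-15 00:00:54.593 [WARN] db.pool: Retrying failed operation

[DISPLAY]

█024-01-15 00:00:00.128 [INFO] cache.redis: Configuration loaded from disk     ▲
2024-01-15 00:00:05.945 [INFO] worker.main: Connection established to database █
2024-01-15 00:00:08.662 [DEBUG] api.handler: Timeout waiting for response      ░
2024-01-15 00:00:11.721 [INFO] api.handler: SSL certificate validated          ░
2024-01-15 00:00:12.755 [INFO] net.socket: Rate limit applied to client        ░
2024-01-15 00:00:16.679 [INFO] db.pool: Cache hit for key                      ░
2024-01-15 00:00:17.003 [WARN] cache.redis: Garbage collection triggered [clien░
2024-01-15 00:00:22.920 [INFO] db.pool: Rate limit applied to client           ░
2024-01-15 00:00:23.552 [WARN] queue.consumer: Authentication token refreshed  ░
2024-01-15 00:00:27.904 [WARN] worker.main: File descriptor limit reached      ░
2024-01-15 00:00:31.127 [DEBUG] worker.main: Configuration loaded from disk    ░
2024-01-15 00:00:34.901 [INFO] db.pool: Index rebuild in progress [duration_ms=░
2024-01-15 00:00:37.116 [DEBUG] http.server: Configuration loaded from disk    ░
2024-01-15 00:00:40.024 [WARN] auth.jwt: Memory usage at threshold             ░
2024-01-15 00:00:43.815 [DEBUG] api.handler: File descriptor limit reached     ░
2024-01-15 00:00:43.501 [DEBUG] http.server: Socket connection closed          ░
2024-01-15 00:00:46.696 [DEBUG] api.handler: Queue depth exceeds limit         ░
2024-01-15 00:00:46.947 [INFO] auth.jwt: Cache hit for key                     ░
2024-01-15 00:00:50.631 [INFO] queue.consumer: Heartbeat received from peer [cl░
2024-01-15 00:00:52.496 [INFO] auth.jwt: Garbage collection triggered          ░
2024-01-15 00:00:54.593 [WARN] db.pool: Retrying failed operation              ░
                                                                               ░
                                                                               ░
                                                                               ░
                                                                               ░
                                                                               ▼


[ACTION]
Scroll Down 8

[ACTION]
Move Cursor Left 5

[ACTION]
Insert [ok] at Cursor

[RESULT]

ok█024-01-15 00:00:00.128 [INFO] cache.redis: Configuration loaded from disk   ▲
2024-01-15 00:00:05.945 [INFO] worker.main: Connection established to database █
2024-01-15 00:00:08.662 [DEBUG] api.handler: Timeout waiting for response      ░
2024-01-15 00:00:11.721 [INFO] api.handler: SSL certificate validated          ░
2024-01-15 00:00:12.755 [INFO] net.socket: Rate limit applied to client        ░
2024-01-15 00:00:16.679 [INFO] db.pool: Cache hit for key                      ░
2024-01-15 00:00:17.003 [WARN] cache.redis: Garbage collection triggered [clien░
2024-01-15 00:00:22.920 [INFO] db.pool: Rate limit applied to client           ░
2024-01-15 00:00:23.552 [WARN] queue.consumer: Authentication token refreshed  ░
2024-01-15 00:00:27.904 [WARN] worker.main: File descriptor limit reached      ░
2024-01-15 00:00:31.127 [DEBUG] worker.main: Configuration loaded from disk    ░
2024-01-15 00:00:34.901 [INFO] db.pool: Index rebuild in progress [duration_ms=░
2024-01-15 00:00:37.116 [DEBUG] http.server: Configuration loaded from disk    ░
2024-01-15 00:00:40.024 [WARN] auth.jwt: Memory usage at threshold             ░
2024-01-15 00:00:43.815 [DEBUG] api.handler: File descriptor limit reached     ░
2024-01-15 00:00:43.501 [DEBUG] http.server: Socket connection closed          ░
2024-01-15 00:00:46.696 [DEBUG] api.handler: Queue depth exceeds limit         ░
2024-01-15 00:00:46.947 [INFO] auth.jwt: Cache hit for key                     ░
2024-01-15 00:00:50.631 [INFO] queue.consumer: Heartbeat received from peer [cl░
2024-01-15 00:00:52.496 [INFO] auth.jwt: Garbage collection triggered          ░
2024-01-15 00:00:54.593 [WARN] db.pool: Retrying failed operation              ░
                                                                               ░
                                                                               ░
                                                                               ░
                                                                               ░
                                                                               ▼


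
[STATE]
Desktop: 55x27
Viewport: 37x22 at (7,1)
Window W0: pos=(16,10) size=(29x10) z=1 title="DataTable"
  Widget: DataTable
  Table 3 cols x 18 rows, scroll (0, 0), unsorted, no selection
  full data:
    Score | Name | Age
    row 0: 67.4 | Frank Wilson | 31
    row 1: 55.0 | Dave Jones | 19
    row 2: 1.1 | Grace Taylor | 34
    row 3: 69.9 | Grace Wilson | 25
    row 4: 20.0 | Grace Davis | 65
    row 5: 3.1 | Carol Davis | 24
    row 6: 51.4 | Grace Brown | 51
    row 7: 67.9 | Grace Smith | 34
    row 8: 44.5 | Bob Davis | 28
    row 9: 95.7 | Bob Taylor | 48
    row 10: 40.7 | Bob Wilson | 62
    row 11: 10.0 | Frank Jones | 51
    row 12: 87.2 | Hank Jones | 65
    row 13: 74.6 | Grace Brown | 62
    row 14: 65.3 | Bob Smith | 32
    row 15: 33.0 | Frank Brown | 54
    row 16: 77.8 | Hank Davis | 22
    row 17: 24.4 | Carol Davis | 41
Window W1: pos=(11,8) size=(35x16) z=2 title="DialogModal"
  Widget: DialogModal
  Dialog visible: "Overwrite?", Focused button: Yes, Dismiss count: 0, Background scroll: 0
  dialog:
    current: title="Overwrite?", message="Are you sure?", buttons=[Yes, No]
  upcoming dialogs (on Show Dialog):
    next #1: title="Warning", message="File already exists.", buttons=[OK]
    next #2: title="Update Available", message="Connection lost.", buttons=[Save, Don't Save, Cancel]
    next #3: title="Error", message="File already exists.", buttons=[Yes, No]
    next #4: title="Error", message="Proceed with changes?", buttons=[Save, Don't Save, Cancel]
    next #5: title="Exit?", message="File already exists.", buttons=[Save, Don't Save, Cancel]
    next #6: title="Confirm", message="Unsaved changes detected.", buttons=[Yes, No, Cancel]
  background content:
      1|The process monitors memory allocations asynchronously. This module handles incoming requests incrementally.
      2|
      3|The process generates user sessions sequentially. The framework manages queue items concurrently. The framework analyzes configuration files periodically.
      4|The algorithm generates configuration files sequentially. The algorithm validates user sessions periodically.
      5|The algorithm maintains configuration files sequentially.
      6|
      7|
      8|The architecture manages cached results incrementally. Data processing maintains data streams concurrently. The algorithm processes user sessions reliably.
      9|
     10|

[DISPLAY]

                                     
                                     
                                     
                                     
                                     
                                     
                                     
    ┏━━━━━━━━━━━━━━━━━━━━━━━━━━━━━━━━
    ┃ DialogModal                    
    ┠────────────────────────────────
    ┃The process monitors memory allo
    ┃                                
    ┃The process generates user sessi
    ┃The algo┌───────────────┐onfigur
    ┃The algo│   Overwrite?  │onfigur
    ┃        │ Are you sure? │       
    ┃        │   [Yes]  No   │       
    ┃The arch└───────────────┘cached 
    ┃                                
    ┃                                
    ┃                                
    ┃                                


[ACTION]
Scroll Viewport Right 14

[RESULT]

                                     
                                     
                                     
                                     
                                     
                                     
                                     
━━━━━━━━━━━━━━━━━━━━━━━━━━━┓         
gModal                     ┃         
───────────────────────────┨         
ocess monitors memory alloc┃         
                           ┃         
ocess generates user sessio┃         
go┌───────────────┐onfigura┃         
go│   Overwrite?  │onfigura┃         
  │ Are you sure? │        ┃         
  │   [Yes]  No   │        ┃         
ch└───────────────┘cached r┃         
                           ┃         
                           ┃         
                           ┃         
                           ┃         


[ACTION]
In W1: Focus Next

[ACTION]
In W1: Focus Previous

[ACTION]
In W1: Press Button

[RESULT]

                                     
                                     
                                     
                                     
                                     
                                     
                                     
━━━━━━━━━━━━━━━━━━━━━━━━━━━┓         
gModal                     ┃         
───────────────────────────┨         
ocess monitors memory alloc┃         
                           ┃         
ocess generates user sessio┃         
gorithm generates configura┃         
gorithm maintains configura┃         
                           ┃         
                           ┃         
chitecture manages cached r┃         
                           ┃         
                           ┃         
                           ┃         
                           ┃         


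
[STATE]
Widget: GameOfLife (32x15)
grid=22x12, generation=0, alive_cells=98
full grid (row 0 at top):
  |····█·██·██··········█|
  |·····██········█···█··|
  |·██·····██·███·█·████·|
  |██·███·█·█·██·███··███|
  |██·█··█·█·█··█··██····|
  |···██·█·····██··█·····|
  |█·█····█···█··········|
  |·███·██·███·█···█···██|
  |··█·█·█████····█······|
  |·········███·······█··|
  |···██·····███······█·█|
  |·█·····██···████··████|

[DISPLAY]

Gen: 0                          
····█·██·██··········█          
·····██········█···█··          
·██·····██·███·█·████·          
██·███·█·█·██·███··███          
██·█··█·█·█··█··██····          
···██·█·····██··█·····          
█·█····█···█··········          
·███·██·███·█···█···██          
··█·█·█████····█······          
·········███·······█··          
···██·····███······█·█          
·█·····██···████··████          
                                
                                


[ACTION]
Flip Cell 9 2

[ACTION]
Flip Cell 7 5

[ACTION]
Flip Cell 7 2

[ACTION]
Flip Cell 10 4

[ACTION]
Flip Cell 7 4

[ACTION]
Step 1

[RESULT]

Gen: 1                          
······██··············          
·····██····██·█·█··█··          
████···███·█·█···█···█          
···█████·············█          
██····█·███······█··█·          
█··████····███··██····          
·██···██████·█········          
·█··█·█···············          
·██·█·█·············█·          
··█····█····█·······█·          
··█·····█·····█······█          
············███···██·█          
                                
                                


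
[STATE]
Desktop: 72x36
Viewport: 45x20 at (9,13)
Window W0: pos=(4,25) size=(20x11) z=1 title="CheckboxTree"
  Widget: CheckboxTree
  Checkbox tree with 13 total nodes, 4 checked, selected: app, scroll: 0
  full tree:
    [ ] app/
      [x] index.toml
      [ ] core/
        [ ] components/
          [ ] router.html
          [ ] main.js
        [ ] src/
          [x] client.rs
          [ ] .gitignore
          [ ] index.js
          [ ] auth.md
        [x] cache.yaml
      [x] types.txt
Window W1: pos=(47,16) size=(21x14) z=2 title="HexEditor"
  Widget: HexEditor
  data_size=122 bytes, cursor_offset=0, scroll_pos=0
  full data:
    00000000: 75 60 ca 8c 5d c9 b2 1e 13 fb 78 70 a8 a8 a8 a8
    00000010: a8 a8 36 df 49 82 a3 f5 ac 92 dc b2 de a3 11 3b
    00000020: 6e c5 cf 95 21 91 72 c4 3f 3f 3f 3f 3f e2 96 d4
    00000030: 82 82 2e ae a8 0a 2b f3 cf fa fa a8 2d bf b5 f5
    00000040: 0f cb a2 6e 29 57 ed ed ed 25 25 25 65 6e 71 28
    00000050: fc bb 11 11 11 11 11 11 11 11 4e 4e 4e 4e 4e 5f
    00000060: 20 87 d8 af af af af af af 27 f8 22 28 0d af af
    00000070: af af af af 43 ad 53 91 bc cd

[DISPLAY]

                                             
                                             
                                             
                                      ┏━━━━━━
                                      ┃ HexEd
                                      ┠──────
                                      ┃000000
                                      ┃000000
                                      ┃000000
                                      ┃000000
                                      ┃000000
                                      ┃000000
━━━━━━━━━━━━━━┓                       ┃000000
ckboxTree     ┃                       ┃000000
──────────────┨                       ┃      
 app/         ┃                       ┃      
x] index.toml ┃                       ┗━━━━━━
-] core/      ┃                              
 [ ] component┃                              
   [ ] router.┃                              


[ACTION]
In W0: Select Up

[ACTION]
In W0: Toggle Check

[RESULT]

                                             
                                             
                                             
                                      ┏━━━━━━
                                      ┃ HexEd
                                      ┠──────
                                      ┃000000
                                      ┃000000
                                      ┃000000
                                      ┃000000
                                      ┃000000
                                      ┃000000
━━━━━━━━━━━━━━┓                       ┃000000
ckboxTree     ┃                       ┃000000
──────────────┨                       ┃      
 app/         ┃                       ┃      
x] index.toml ┃                       ┗━━━━━━
x] core/      ┃                              
 [x] component┃                              
   [x] router.┃                              


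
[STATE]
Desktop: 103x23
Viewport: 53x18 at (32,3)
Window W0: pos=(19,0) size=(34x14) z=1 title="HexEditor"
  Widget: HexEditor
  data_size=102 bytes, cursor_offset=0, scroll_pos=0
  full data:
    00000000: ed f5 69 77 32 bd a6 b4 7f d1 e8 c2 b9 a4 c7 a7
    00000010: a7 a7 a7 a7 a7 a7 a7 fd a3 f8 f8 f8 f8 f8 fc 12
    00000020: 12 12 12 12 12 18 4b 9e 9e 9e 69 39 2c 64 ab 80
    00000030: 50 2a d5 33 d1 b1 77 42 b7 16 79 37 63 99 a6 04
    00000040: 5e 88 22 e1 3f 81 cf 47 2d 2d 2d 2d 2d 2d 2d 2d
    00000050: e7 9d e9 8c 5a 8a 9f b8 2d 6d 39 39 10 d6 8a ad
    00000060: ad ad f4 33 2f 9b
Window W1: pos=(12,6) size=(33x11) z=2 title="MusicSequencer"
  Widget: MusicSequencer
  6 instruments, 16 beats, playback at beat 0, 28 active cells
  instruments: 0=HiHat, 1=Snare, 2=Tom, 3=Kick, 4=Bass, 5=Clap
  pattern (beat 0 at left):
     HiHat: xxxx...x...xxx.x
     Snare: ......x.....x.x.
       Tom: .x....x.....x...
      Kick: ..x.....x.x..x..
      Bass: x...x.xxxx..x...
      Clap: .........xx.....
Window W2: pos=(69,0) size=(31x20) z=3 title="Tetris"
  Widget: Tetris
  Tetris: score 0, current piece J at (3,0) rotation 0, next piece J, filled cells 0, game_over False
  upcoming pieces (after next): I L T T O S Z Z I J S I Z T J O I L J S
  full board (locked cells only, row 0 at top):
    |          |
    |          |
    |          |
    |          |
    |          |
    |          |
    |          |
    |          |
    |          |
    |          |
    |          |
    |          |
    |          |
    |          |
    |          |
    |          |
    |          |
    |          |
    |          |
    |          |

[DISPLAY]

 f5 69 77 32 bd a6 b┃                ┃          │Next
 a7 a7 a7 a7 a7 a7 f┃                ┃          │█   
 12 12 12 12 18 4b 9┃                ┃          │███ 
━━━━━━━━━━━━┓b1 77 4┃                ┃          │    
            ┃81 cf 4┃                ┃          │    
────────────┨8a 9f b┃                ┃          │    
345         ┃9b     ┃                ┃          │Scor
█·█         ┃       ┃                ┃          │0   
·█·         ┃       ┃                ┃          │    
···         ┃       ┃                ┃          │    
█··         ┃━━━━━━━┛                ┃          │    
···         ┃                        ┃          │    
···         ┃                        ┃          │    
━━━━━━━━━━━━┛                        ┃          │    
                                     ┃          │    
                                     ┃          │    
                                     ┗━━━━━━━━━━━━━━━
                                                     


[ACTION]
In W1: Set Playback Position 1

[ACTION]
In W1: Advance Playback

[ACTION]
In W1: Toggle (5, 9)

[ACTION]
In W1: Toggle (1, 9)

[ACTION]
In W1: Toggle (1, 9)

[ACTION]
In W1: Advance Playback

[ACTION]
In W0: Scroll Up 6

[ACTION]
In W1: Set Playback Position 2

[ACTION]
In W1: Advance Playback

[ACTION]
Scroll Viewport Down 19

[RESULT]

 12 12 12 12 18 4b 9┃                ┃          │███ 
━━━━━━━━━━━━┓b1 77 4┃                ┃          │    
            ┃81 cf 4┃                ┃          │    
────────────┨8a 9f b┃                ┃          │    
345         ┃9b     ┃                ┃          │Scor
█·█         ┃       ┃                ┃          │0   
·█·         ┃       ┃                ┃          │    
···         ┃       ┃                ┃          │    
█··         ┃━━━━━━━┛                ┃          │    
···         ┃                        ┃          │    
···         ┃                        ┃          │    
━━━━━━━━━━━━┛                        ┃          │    
                                     ┃          │    
                                     ┃          │    
                                     ┗━━━━━━━━━━━━━━━
                                                     
                                                     
                                                     


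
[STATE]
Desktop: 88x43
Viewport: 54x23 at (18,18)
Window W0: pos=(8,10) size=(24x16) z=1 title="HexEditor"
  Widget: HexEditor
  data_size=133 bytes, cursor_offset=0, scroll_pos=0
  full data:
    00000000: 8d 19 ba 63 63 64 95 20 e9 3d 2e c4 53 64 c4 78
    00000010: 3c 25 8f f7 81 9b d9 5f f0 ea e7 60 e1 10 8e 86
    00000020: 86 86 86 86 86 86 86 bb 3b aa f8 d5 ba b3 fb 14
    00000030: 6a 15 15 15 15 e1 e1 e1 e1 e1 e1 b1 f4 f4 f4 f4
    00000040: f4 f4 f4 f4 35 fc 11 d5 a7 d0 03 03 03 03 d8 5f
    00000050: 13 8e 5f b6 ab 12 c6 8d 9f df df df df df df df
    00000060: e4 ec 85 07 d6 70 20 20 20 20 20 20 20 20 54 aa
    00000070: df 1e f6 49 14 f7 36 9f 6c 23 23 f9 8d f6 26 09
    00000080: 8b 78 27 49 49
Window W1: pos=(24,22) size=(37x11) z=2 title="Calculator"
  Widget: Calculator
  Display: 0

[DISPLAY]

 13 8e 5f b6 ┃                                        
 e4 ec 85 07 ┃                                        
 df 1e f6 49 ┃                                        
 8b 78 27 49 ┃                                        
      ┏━━━━━━━━━━━━━━━━━━━━━━━━━━━━━━━━━━━┓           
      ┃ Calculator                        ┃           
      ┠───────────────────────────────────┨           
━━━━━━┃                                  0┃           
      ┃┌───┬───┬───┬───┐                  ┃           
      ┃│ 7 │ 8 │ 9 │ ÷ │                  ┃           
      ┃├───┼───┼───┼───┤                  ┃           
      ┃│ 4 │ 5 │ 6 │ × │                  ┃           
      ┃├───┼───┼───┼───┤                  ┃           
      ┃│ 1 │ 2 │ 3 │ - │                  ┃           
      ┗━━━━━━━━━━━━━━━━━━━━━━━━━━━━━━━━━━━┛           
                                                      
                                                      
                                                      
                                                      
                                                      
                                                      
                                                      
                                                      


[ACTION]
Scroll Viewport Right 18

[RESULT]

                                                      
                                                      
                                                      
                                                      
━━━━━━━━━━━━━━━━━━━━━━━━━━┓                           
or                        ┃                           
──────────────────────────┨                           
                         0┃                           
───┬───┐                  ┃                           
 9 │ ÷ │                  ┃                           
───┼───┤                  ┃                           
 6 │ × │                  ┃                           
───┼───┤                  ┃                           
 3 │ - │                  ┃                           
━━━━━━━━━━━━━━━━━━━━━━━━━━┛                           
                                                      
                                                      
                                                      
                                                      
                                                      
                                                      
                                                      
                                                      


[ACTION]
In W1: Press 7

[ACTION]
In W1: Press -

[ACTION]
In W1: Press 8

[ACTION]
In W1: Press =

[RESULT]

                                                      
                                                      
                                                      
                                                      
━━━━━━━━━━━━━━━━━━━━━━━━━━┓                           
or                        ┃                           
──────────────────────────┨                           
                        -1┃                           
───┬───┐                  ┃                           
 9 │ ÷ │                  ┃                           
───┼───┤                  ┃                           
 6 │ × │                  ┃                           
───┼───┤                  ┃                           
 3 │ - │                  ┃                           
━━━━━━━━━━━━━━━━━━━━━━━━━━┛                           
                                                      
                                                      
                                                      
                                                      
                                                      
                                                      
                                                      
                                                      


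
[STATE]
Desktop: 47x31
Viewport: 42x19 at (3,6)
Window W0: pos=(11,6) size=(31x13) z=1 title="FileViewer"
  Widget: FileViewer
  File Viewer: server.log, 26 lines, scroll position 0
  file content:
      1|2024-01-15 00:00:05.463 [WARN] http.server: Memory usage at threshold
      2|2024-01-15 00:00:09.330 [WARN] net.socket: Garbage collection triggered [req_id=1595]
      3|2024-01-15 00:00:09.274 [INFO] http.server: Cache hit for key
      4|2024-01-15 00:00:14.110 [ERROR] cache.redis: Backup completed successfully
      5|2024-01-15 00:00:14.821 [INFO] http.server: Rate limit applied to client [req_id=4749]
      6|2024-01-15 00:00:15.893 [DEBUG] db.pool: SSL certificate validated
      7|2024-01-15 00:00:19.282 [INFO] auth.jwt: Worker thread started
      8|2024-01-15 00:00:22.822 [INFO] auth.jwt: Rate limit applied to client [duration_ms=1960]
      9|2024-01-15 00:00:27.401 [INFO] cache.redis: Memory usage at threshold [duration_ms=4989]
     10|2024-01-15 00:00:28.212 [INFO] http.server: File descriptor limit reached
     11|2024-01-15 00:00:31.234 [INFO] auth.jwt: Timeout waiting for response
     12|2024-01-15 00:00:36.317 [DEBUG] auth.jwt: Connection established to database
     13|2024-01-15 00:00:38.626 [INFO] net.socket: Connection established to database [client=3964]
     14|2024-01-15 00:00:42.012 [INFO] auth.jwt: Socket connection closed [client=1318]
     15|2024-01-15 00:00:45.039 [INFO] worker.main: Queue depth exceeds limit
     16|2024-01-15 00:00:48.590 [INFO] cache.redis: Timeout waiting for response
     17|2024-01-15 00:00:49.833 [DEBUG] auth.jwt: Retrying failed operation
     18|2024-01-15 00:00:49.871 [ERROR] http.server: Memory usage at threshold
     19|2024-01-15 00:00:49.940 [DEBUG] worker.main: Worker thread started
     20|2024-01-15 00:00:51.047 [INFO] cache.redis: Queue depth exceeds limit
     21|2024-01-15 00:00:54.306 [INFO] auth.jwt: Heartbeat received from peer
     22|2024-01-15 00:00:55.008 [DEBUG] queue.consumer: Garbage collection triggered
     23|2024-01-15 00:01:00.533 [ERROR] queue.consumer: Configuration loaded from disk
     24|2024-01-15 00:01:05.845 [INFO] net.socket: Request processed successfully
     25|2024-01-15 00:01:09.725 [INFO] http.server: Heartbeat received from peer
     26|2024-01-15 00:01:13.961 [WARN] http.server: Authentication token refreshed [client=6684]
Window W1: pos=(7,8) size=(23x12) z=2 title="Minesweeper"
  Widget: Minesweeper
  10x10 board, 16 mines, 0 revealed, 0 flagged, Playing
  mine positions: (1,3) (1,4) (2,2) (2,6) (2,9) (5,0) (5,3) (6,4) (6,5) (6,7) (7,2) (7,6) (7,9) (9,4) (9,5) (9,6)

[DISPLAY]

        ┏━━━━━━━━━━━━━━━━━━━━━━━━━━━━━┓   
        ┃ FileViewer                  ┃   
    ┏━━━━━━━━━━━━━━━━━━━━━┓───────────┨   
    ┃ Minesweeper         ┃5.463 [WAR▲┃   
    ┠─────────────────────┨9.330 [WAR█┃   
    ┃■■■■■■■■■■           ┃9.274 [INF░┃   
    ┃■■■■■■■■■■           ┃4.110 [ERR░┃   
    ┃■■■■■■■■■■           ┃4.821 [INF░┃   
    ┃■■■■■■■■■■           ┃5.893 [DEB░┃   
    ┃■■■■■■■■■■           ┃9.282 [INF░┃   
    ┃■■■■■■■■■■           ┃2.822 [INF░┃   
    ┃■■■■■■■■■■           ┃7.401 [INF▼┃   
    ┃■■■■■■■■■■           ┃━━━━━━━━━━━┛   
    ┗━━━━━━━━━━━━━━━━━━━━━┛               
                                          
                                          
                                          
                                          
                                          


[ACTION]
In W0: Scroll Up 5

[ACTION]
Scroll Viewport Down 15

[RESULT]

    ┃■■■■■■■■■■           ┃4.110 [ERR░┃   
    ┃■■■■■■■■■■           ┃4.821 [INF░┃   
    ┃■■■■■■■■■■           ┃5.893 [DEB░┃   
    ┃■■■■■■■■■■           ┃9.282 [INF░┃   
    ┃■■■■■■■■■■           ┃2.822 [INF░┃   
    ┃■■■■■■■■■■           ┃7.401 [INF▼┃   
    ┃■■■■■■■■■■           ┃━━━━━━━━━━━┛   
    ┗━━━━━━━━━━━━━━━━━━━━━┛               
                                          
                                          
                                          
                                          
                                          
                                          
                                          
                                          
                                          
                                          
                                          


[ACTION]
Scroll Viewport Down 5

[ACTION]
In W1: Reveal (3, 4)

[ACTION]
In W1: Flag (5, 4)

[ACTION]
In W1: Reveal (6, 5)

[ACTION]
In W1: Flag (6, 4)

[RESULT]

    ┃■■■✹✹■■■■■           ┃4.110 [ERR░┃   
    ┃■■✹322✹■■✹           ┃4.821 [INF░┃   
    ┃■■■1 11111           ┃5.893 [DEB░┃   
    ┃■■■11                ┃9.282 [INF░┃   
    ┃✹■■✹32211            ┃2.822 [INF░┃   
    ┃■■■■✹✹■✹21           ┃7.401 [INF▼┃   
    ┃■■✹■■■✹■■✹           ┃━━━━━━━━━━━┛   
    ┗━━━━━━━━━━━━━━━━━━━━━┛               
                                          
                                          
                                          
                                          
                                          
                                          
                                          
                                          
                                          
                                          
                                          
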